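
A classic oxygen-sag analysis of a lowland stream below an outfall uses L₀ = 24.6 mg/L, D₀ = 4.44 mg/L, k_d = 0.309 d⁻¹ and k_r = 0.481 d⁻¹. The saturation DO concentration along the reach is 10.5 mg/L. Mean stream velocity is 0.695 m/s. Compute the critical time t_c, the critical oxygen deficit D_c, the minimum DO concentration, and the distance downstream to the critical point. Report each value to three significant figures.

At the critical point dD/dt = 0, so k_d L₀ e^(−k_d t) = k_r D. Substituting D(t) from the Streeter–Phelps equation and solving for t gives
t_c = ln[(k_r/k_d)(1 − D₀(k_r−k_d)/(k_d L₀))] / (k_r−k_d).
Here k_r−k_d = 0.1720 d⁻¹ and 1 − D₀(k_r−k_d)/(k_d L₀) = 1 − 4.44×0.1720/(0.309×24.6) = 0.8995, so
t_c = ln(1.557 × 0.8995) / 0.1720 = 0.3366 / 0.1720 = 1.957 d.
D_c = (k_d/k_r) L₀ e^(−k_d t_c) = (0.309/0.481) × 24.6 × e^(−0.309×1.957) = 0.6424 × 24.6 × 0.5462 = 8.632 mg/L.
Minimum DO = C_s − D_c = 10.5 − 8.632 = 1.868 mg/L.
x_c = v t_c = 0.695 m/s × 1.957 d × 86400 s/d = 117500 m ≈ 118 km.

t_c ≈ 1.96 d; D_c ≈ 8.63 mg/L; min DO ≈ 1.87 mg/L; x_c ≈ 118 km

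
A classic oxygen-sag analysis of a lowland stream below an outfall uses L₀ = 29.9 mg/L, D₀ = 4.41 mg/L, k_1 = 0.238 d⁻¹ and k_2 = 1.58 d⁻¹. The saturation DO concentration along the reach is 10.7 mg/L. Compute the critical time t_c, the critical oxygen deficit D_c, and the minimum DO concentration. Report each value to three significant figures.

t_c ≈ 0.0828 d; D_c ≈ 4.42 mg/L; min DO ≈ 6.28 mg/L

At the critical point dD/dt = 0, so k_1 L₀ e^(−k_1 t) = k_2 D. Substituting D(t) from the Streeter–Phelps equation and solving for t gives
t_c = ln[(k_2/k_1)(1 − D₀(k_2−k_1)/(k_1 L₀))] / (k_2−k_1).
Here k_2−k_1 = 1.342 d⁻¹ and 1 − D₀(k_2−k_1)/(k_1 L₀) = 1 − 4.41×1.342/(0.238×29.9) = 0.1683, so
t_c = ln(6.639 × 0.1683) / 1.342 = 0.1112 / 1.342 = 0.08284 d.
D_c = (k_1/k_2) L₀ e^(−k_1 t_c) = (0.238/1.58) × 29.9 × e^(−0.238×0.08284) = 0.1506 × 29.9 × 0.9805 = 4.416 mg/L.
Minimum DO = C_s − D_c = 10.7 − 4.416 = 6.284 mg/L.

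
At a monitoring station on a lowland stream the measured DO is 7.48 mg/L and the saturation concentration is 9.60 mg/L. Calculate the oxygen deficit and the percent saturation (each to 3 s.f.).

D = C_s − C = 9.60 − 7.48 = 2.12 mg/L.
% saturation = 7.48/9.60 × 100 = 77.9 %.

D ≈ 2.12 mg/L; 77.9 % saturation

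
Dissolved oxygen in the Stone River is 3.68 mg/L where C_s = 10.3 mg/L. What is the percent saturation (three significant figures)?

% saturation = C/C_s × 100 = 3.68/10.3 × 100 = 35.7 %.

35.7 % saturation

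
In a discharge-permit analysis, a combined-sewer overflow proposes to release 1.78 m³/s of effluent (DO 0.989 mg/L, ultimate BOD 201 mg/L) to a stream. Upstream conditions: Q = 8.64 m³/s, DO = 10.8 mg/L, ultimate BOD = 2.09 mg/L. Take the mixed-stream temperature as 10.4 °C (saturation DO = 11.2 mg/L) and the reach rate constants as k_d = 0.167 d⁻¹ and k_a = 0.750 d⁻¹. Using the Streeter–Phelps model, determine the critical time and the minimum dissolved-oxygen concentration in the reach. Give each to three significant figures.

t_c ≈ 2.19 d; minimum DO ≈ 5.63 mg/L

Mixed DO = (8.64×10.8 + 1.78×0.989)/(8.64+1.78) = 95.07/10.42 = 9.124 mg/L.
Mixed L₀ = (8.64×2.09 + 1.78×201)/(10.42) = 375.8/10.42 = 36.07 mg/L.
Initial deficit D₀ = C_s − DO₀ = 11.2 − 9.124 = 2.076 mg/L.
t_c = (1/0.5830) ln[(0.750/0.167)(1 − 2.076×0.5830/(0.167×36.07))] = 1.715 × ln(3.589) = 2.192 d.
D_c = (0.167/0.750) × 36.07 × e^(−0.167×2.192) = 0.2227 × 36.07 × 0.6935 = 5.570 mg/L.
Minimum DO = 11.2 − 5.570 = 5.630 mg/L.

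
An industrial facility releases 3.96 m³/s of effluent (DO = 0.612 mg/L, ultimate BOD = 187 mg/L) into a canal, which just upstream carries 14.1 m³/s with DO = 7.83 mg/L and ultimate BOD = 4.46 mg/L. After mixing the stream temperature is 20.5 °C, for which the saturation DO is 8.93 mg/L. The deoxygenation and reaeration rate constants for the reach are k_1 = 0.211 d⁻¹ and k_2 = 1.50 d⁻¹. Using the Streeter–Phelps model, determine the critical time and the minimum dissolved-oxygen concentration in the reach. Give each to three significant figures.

t_c ≈ 1.17 d; minimum DO ≈ 4.04 mg/L

Mixed DO = (14.1×7.83 + 3.96×0.612)/(14.1+3.96) = 112.8/18.06 = 6.247 mg/L.
Mixed L₀ = (14.1×4.46 + 3.96×187)/(18.06) = 803.4/18.06 = 44.49 mg/L.
Initial deficit D₀ = C_s − DO₀ = 8.93 − 6.247 = 2.683 mg/L.
t_c = (1/1.289) ln[(1.50/0.211)(1 − 2.683×1.289/(0.211×44.49))] = 0.7758 × ln(4.490) = 1.165 d.
D_c = (0.211/1.50) × 44.49 × e^(−0.211×1.165) = 0.1407 × 44.49 × 0.7820 = 4.894 mg/L.
Minimum DO = 8.93 − 4.894 = 4.036 mg/L.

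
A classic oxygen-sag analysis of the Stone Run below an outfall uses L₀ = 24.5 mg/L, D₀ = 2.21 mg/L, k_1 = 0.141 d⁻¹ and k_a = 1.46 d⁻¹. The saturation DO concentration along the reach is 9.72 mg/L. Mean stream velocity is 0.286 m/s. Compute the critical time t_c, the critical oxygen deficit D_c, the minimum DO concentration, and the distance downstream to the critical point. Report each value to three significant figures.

t_c = [1/(k_a−k_1)] ln[(k_a/k_1)(1 − D₀(k_a−k_1)/(k_1 L₀))]
= [1/(1.46−0.141)] ln[(1.46/0.141)(1 − 2.21×1.319/(0.141×24.5))]
= (1/1.319) ln[10.35 × 0.1562] = 0.7582 × ln(1.617) = 0.7582 × 0.4807 = 0.3644 d.
D_c = (k_1/k_a) L₀ e^(−k_1 t_c) = (0.141/1.46) × 24.5 × e^(−0.141×0.3644) = 0.09658 × 24.5 × 0.9499 = 2.248 mg/L.
Minimum DO = C_s − D_c = 9.72 − 2.248 = 7.472 mg/L.
x_c = v t_c = 0.286 m/s × 0.3644 d × 86400 s/d = 9005 m ≈ 9.00 km.

t_c ≈ 0.364 d; D_c ≈ 2.25 mg/L; min DO ≈ 7.47 mg/L; x_c ≈ 9.00 km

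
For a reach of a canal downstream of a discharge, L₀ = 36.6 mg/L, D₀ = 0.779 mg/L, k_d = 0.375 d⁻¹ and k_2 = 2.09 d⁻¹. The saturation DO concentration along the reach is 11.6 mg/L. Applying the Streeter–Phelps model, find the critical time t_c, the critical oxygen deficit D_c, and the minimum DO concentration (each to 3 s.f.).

t_c ≈ 0.942 d; D_c ≈ 4.61 mg/L; min DO ≈ 6.99 mg/L

t_c = [1/(k_2−k_d)] ln[(k_2/k_d)(1 − D₀(k_2−k_d)/(k_d L₀))]
= [1/(2.09−0.375)] ln[(2.09/0.375)(1 − 0.779×1.715/(0.375×36.6))]
= (1/1.715) ln[5.573 × 0.9027] = 0.5831 × ln(5.031) = 0.5831 × 1.616 = 0.9420 d.
L(t_c) = L₀ e^(−k_d t_c) = 36.6 × 0.7024 = 25.71 mg/L, and at the critical point k_2 D_c = k_d L, so D_c = (0.375/2.09) × 25.71 = 4.613 mg/L.
Minimum DO = C_s − D_c = 11.6 − 4.613 = 6.987 mg/L.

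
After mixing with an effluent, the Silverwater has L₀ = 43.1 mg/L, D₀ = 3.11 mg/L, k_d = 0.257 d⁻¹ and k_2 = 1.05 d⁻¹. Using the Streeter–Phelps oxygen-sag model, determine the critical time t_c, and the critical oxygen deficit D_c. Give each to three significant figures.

t_c = [1/(k_2−k_d)] ln[(k_2/k_d)(1 − D₀(k_2−k_d)/(k_d L₀))]
= [1/(1.05−0.257)] ln[(1.05/0.257)(1 − 3.11×0.7930/(0.257×43.1))]
= (1/0.7930) ln[4.086 × 0.7773] = 1.261 × ln(3.176) = 1.261 × 1.156 = 1.457 d.
L(t_c) = L₀ e^(−k_d t_c) = 43.1 × 0.6876 = 29.64 mg/L, and at the critical point k_2 D_c = k_d L, so D_c = (0.257/1.05) × 29.64 = 7.254 mg/L.

t_c ≈ 1.46 d; D_c ≈ 7.25 mg/L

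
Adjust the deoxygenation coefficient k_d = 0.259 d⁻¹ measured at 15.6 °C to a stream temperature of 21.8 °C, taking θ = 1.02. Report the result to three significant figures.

k_d ≈ 0.293 d⁻¹

k_d(T₂) = k_d(T₁) · θ^(T₂−T₁) = 0.259 × 1.02^(21.8−15.6)
= 0.259 × 1.02^6.20 = 0.259 × 1.131 = 0.2928 d⁻¹.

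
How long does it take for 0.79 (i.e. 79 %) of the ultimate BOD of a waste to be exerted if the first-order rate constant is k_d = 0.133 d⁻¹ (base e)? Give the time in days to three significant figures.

t ≈ 11.7 d

y/L₀ = 1 − e^(−k_d t) = 0.79 ⇒ e^(−k_d t) = 0.210
t = −ln(0.210) / 0.133 = 1.561 / 0.133 = 11.73 d.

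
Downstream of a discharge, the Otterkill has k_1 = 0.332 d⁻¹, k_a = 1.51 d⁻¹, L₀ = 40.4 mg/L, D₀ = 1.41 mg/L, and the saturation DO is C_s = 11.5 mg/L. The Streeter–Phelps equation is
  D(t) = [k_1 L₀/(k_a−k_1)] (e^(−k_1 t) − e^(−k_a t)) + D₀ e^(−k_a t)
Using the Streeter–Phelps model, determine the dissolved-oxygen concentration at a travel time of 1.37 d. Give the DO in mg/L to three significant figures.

k_1 L₀/(k_a−k_1) = 0.332×40.4/(1.51−0.332) = 13.41/1.178 = 11.39 mg/L.
e^(−k_1 t) = e^(−0.332×1.370) = 0.6345; e^(−k_a t) = e^(−1.51×1.370) = 0.1263.
D = 11.39 × (0.6345 − 0.1263) + 1.41 × 0.1263 = 5.786 + 0.1782 = 5.965 mg/L.
DO = C_s − D = 11.5 − 5.965 = 5.535 mg/L.

DO ≈ 5.54 mg/L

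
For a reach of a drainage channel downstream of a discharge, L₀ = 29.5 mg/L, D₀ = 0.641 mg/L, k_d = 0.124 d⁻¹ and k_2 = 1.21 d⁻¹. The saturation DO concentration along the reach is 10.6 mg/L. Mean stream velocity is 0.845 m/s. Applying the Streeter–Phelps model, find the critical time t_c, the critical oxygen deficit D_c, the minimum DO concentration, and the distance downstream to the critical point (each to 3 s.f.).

t_c ≈ 1.90 d; D_c ≈ 2.39 mg/L; min DO ≈ 8.21 mg/L; x_c ≈ 139 km

t_c = [1/(k_2−k_d)] ln[(k_2/k_d)(1 − D₀(k_2−k_d)/(k_d L₀))]
= [1/(1.21−0.124)] ln[(1.21/0.124)(1 − 0.641×1.086/(0.124×29.5))]
= (1/1.086) ln[9.758 × 0.8097] = 0.9208 × ln(7.901) = 0.9208 × 2.067 = 1.903 d.
D_c = (k_d/k_2) L₀ e^(−k_d t_c) = (0.124/1.21) × 29.5 × e^(−0.124×1.903) = 0.1025 × 29.5 × 0.7898 = 2.388 mg/L.
Minimum DO = C_s − D_c = 10.6 − 2.388 = 8.212 mg/L.
x_c = v t_c = 0.845 m/s × 1.903 d × 86400 s/d = 139000 m ≈ 139 km.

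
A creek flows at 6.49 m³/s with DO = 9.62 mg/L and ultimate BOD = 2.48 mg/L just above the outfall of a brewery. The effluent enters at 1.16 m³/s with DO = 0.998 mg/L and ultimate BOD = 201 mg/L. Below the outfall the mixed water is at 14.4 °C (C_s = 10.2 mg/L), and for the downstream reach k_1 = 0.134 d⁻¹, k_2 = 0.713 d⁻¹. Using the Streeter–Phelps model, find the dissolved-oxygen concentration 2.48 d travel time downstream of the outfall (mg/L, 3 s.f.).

Mixed DO = (6.49×9.62 + 1.16×0.998)/(6.49+1.16) = 63.59/7.650 = 8.313 mg/L.
Mixed L₀ = (6.49×2.48 + 1.16×201)/(7.650) = 249.3/7.650 = 32.58 mg/L.
Initial deficit D₀ = C_s − DO₀ = 10.2 − 8.313 = 1.887 mg/L.
D(2.48) = [0.134×32.58/(0.713−0.134)](e^(−0.134×2.48) − e^(−0.713×2.48)) + 1.887 e^(−0.713×2.48)
= 7.541 × (0.7173 − 0.1706) + 1.887 × 0.1706 = 4.444 mg/L.
DO = 10.2 − 4.444 = 5.756 mg/L.

DO ≈ 5.76 mg/L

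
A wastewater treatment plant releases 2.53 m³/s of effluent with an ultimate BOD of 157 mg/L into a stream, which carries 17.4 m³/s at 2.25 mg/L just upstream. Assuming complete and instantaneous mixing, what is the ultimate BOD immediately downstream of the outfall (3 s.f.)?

21.9 mg/L

Flow-weighted mixing: C = (Q_r C_r + Q_w C_w)/(Q_r + Q_w)
= (17.4×2.25 + 2.53×157)/(17.4 + 2.53) = 436.4/19.93 = 21.89 mg/L.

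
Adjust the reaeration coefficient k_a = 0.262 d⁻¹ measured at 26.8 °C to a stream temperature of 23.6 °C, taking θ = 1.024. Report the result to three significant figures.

k_a ≈ 0.243 d⁻¹

k_a(T₂) = k_a(T₁) · θ^(T₂−T₁) = 0.262 × 1.024^(23.6−26.8)
= 0.262 × 1.024^-3.20 = 0.262 × 0.9269 = 0.2429 d⁻¹.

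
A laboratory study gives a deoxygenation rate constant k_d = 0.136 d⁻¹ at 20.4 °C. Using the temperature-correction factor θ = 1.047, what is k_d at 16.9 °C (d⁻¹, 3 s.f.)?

k_d ≈ 0.116 d⁻¹

k_d(T₂) = k_d(T₁) · θ^(T₂−T₁) = 0.136 × 1.047^(16.9−20.4)
= 0.136 × 1.047^-3.50 = 0.136 × 0.8515 = 0.1158 d⁻¹.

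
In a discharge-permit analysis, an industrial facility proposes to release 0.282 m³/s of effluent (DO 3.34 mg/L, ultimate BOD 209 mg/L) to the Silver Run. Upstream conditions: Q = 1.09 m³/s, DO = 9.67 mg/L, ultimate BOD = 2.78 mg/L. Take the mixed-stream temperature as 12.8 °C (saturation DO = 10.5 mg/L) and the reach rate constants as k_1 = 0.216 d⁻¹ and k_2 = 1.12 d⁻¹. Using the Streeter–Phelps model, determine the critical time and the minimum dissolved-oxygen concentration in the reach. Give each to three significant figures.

t_c ≈ 1.58 d; minimum DO ≈ 4.30 mg/L

Mixed DO = (1.09×9.67 + 0.282×3.34)/(1.09+0.282) = 11.48/1.372 = 8.369 mg/L.
Mixed L₀ = (1.09×2.78 + 0.282×209)/(1.372) = 61.97/1.372 = 45.17 mg/L.
Initial deficit D₀ = C_s − DO₀ = 10.5 − 8.369 = 2.131 mg/L.
t_c = (1/0.9040) ln[(1.12/0.216)(1 − 2.131×0.9040/(0.216×45.17))] = 1.106 × ln(4.161) = 1.577 d.
D_c = (0.216/1.12) × 45.17 × e^(−0.216×1.577) = 0.1929 × 45.17 × 0.7113 = 6.196 mg/L.
Minimum DO = 10.5 − 6.196 = 4.304 mg/L.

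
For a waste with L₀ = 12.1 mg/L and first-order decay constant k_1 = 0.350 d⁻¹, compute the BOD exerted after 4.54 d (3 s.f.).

y ≈ 9.63 mg/L

y_t = L₀(1 − e^(−k_1 t)) = 12.1 × (1 − e^(−0.350×4.54))
= 12.1 × (1 − 0.2041) = 12.1 × 0.7959 = 9.630 mg/L.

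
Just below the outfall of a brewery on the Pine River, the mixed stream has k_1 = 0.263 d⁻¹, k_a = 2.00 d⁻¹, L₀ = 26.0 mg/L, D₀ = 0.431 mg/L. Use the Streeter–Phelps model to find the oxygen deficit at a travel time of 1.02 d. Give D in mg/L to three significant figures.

D ≈ 2.55 mg/L

k_1 L₀/(k_a−k_1) = 0.263×26.0/(2.00−0.263) = 6.838/1.737 = 3.937 mg/L.
e^(−k_1 t) = e^(−0.263×1.020) = 0.7647; e^(−k_a t) = e^(−2.00×1.020) = 0.1300.
D = 3.937 × (0.7647 − 0.1300) + 0.431 × 0.1300 = 2.499 + 0.05604 = 2.555 mg/L.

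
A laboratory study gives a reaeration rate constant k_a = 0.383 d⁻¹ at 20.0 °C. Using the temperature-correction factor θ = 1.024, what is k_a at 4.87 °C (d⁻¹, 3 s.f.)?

k_a(T₂) = k_a(T₁) · θ^(T₂−T₁) = 0.383 × 1.024^(4.87−20.0)
= 0.383 × 1.024^-15.1 = 0.383 × 0.6985 = 0.2675 d⁻¹.

k_a ≈ 0.268 d⁻¹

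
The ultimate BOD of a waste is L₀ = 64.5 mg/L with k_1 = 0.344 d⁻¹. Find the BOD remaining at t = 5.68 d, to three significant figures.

L_t = L₀ e^(−k_1 t) = 64.5 × e^(−0.344×5.68) = 64.5 × 0.1417 = 9.141 mg/L.

L ≈ 9.14 mg/L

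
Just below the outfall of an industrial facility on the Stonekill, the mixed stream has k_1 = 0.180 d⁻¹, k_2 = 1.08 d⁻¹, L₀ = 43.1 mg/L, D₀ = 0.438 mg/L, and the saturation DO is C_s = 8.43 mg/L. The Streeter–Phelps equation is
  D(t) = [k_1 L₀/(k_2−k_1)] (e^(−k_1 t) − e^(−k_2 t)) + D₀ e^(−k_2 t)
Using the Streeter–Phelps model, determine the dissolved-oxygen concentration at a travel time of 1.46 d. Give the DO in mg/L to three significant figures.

k_1 L₀/(k_2−k_1) = 0.180×43.1/(1.08−0.180) = 7.758/0.9000 = 8.620 mg/L.
e^(−k_1 t) = e^(−0.180×1.460) = 0.7689; e^(−k_2 t) = e^(−1.08×1.460) = 0.2066.
D = 8.620 × (0.7689 − 0.2066) + 0.438 × 0.2066 = 4.847 + 0.09051 = 4.937 mg/L.
DO = C_s − D = 8.43 − 4.937 = 3.493 mg/L.

DO ≈ 3.49 mg/L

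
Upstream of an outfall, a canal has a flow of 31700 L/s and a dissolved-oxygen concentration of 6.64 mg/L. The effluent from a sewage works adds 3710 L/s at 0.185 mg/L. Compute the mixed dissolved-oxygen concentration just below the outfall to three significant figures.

5.96 mg/L

Flow-weighted mixing: C = (Q_r C_r + Q_w C_w)/(Q_r + Q_w)
= (31700×6.64 + 3710×0.185)/(31700 + 3710) = 211200/35410 = 5.964 mg/L.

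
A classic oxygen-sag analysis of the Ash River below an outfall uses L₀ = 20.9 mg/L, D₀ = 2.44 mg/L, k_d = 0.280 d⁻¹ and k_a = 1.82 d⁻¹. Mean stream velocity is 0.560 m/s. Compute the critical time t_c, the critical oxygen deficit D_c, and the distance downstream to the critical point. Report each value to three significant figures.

t_c ≈ 0.548 d; D_c ≈ 2.76 mg/L; x_c ≈ 26.5 km

At the critical point dD/dt = 0, so k_d L₀ e^(−k_d t) = k_a D. Substituting D(t) from the Streeter–Phelps equation and solving for t gives
t_c = ln[(k_a/k_d)(1 − D₀(k_a−k_d)/(k_d L₀))] / (k_a−k_d).
Here k_a−k_d = 1.540 d⁻¹ and 1 − D₀(k_a−k_d)/(k_d L₀) = 1 − 2.44×1.540/(0.280×20.9) = 0.3579, so
t_c = ln(6.500 × 0.3579) / 1.540 = 0.8443 / 1.540 = 0.5482 d.
L(t_c) = L₀ e^(−k_d t_c) = 20.9 × 0.8577 = 17.93 mg/L, and at the critical point k_a D_c = k_d L, so D_c = (0.280/1.82) × 17.93 = 2.758 mg/L.
x_c = v t_c = 0.560 m/s × 0.5482 d × 86400 s/d = 26530 m ≈ 26.5 km.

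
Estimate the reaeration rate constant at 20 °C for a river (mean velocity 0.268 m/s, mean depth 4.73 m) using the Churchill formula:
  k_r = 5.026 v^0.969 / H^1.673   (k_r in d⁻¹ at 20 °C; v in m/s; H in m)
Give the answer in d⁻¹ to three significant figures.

k_r ≈ 0.104 d⁻¹

k_r = 5.026 × 0.268^0.969 / 4.73^1.673 = 5.026 × 0.2792 / 13.46 = 0.1042 d⁻¹.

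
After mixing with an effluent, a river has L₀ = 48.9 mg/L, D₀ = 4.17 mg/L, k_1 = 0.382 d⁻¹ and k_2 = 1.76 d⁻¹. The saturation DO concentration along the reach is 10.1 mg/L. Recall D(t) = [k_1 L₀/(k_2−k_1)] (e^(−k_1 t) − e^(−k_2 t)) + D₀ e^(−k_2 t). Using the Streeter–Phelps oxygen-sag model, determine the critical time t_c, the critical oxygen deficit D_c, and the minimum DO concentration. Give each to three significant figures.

At the critical point dD/dt = 0, so k_1 L₀ e^(−k_1 t) = k_2 D. Substituting D(t) from the Streeter–Phelps equation and solving for t gives
t_c = ln[(k_2/k_1)(1 − D₀(k_2−k_1)/(k_1 L₀))] / (k_2−k_1).
Here k_2−k_1 = 1.378 d⁻¹ and 1 − D₀(k_2−k_1)/(k_1 L₀) = 1 − 4.17×1.378/(0.382×48.9) = 0.6924, so
t_c = ln(4.607 × 0.6924) / 1.378 = 1.160 / 1.378 = 0.8418 d.
D_c = (k_1/k_2) L₀ e^(−k_1 t_c) = (0.382/1.76) × 48.9 × e^(−0.382×0.8418) = 0.2170 × 48.9 × 0.7250 = 7.695 mg/L.
Minimum DO = C_s − D_c = 10.1 − 7.695 = 2.405 mg/L.

t_c ≈ 0.842 d; D_c ≈ 7.69 mg/L; min DO ≈ 2.41 mg/L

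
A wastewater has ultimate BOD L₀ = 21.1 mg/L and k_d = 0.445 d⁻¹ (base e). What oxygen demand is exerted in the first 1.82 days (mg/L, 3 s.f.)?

y ≈ 11.7 mg/L

y_t = L₀(1 − e^(−k_d t)) = 21.1 × (1 − e^(−0.445×1.82))
= 21.1 × (1 − 0.4449) = 21.1 × 0.5551 = 11.71 mg/L.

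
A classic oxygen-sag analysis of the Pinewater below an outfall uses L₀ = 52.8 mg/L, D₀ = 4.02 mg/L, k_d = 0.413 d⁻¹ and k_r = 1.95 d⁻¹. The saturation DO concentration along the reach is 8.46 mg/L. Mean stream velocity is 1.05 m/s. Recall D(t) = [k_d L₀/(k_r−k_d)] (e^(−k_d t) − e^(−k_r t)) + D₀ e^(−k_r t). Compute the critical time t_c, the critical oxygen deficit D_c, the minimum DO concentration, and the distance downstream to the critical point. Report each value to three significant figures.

t_c = [1/(k_r−k_d)] ln[(k_r/k_d)(1 − D₀(k_r−k_d)/(k_d L₀))]
= [1/(1.95−0.413)] ln[(1.95/0.413)(1 − 4.02×1.537/(0.413×52.8))]
= (1/1.537) ln[4.722 × 0.7167] = 0.6506 × ln(3.384) = 0.6506 × 1.219 = 0.7931 d.
L(t_c) = L₀ e^(−k_d t_c) = 52.8 × 0.7207 = 38.05 mg/L, and at the critical point k_r D_c = k_d L, so D_c = (0.413/1.95) × 38.05 = 8.059 mg/L.
Minimum DO = C_s − D_c = 8.46 − 8.059 = 0.4007 mg/L.
x_c = v t_c = 1.05 m/s × 0.7931 d × 86400 s/d = 71950 m ≈ 71.9 km.

t_c ≈ 0.793 d; D_c ≈ 8.06 mg/L; min DO ≈ 0.401 mg/L; x_c ≈ 71.9 km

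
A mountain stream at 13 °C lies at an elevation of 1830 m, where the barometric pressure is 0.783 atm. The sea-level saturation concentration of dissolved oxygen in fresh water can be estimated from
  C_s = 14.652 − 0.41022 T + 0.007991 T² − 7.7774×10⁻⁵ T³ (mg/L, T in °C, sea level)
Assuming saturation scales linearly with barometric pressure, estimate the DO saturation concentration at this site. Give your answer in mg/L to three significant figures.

C_s ≈ 8.22 mg/L

At sea level: C_s = 14.652 − 0.41022×13 + 0.007991×13² − 7.7774×10⁻⁵×13³ = 10.50 mg/L.
Pressure correction: C_s' = 10.50 × 0.783 = 8.221 mg/L.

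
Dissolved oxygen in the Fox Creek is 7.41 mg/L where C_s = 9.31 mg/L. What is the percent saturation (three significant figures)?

79.6 % saturation

% saturation = C/C_s × 100 = 7.41/9.31 × 100 = 79.6 %.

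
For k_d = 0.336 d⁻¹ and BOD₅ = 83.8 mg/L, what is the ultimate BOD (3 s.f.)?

L₀ ≈ 103 mg/L

BOD₅ = L₀(1 − e^(−5k_d)) ⇒ L₀ = BOD₅ / (1 − e^(−5×0.336))
= 83.8 / (1 − 0.1864) = 83.8 / 0.8136 = 103.0 mg/L.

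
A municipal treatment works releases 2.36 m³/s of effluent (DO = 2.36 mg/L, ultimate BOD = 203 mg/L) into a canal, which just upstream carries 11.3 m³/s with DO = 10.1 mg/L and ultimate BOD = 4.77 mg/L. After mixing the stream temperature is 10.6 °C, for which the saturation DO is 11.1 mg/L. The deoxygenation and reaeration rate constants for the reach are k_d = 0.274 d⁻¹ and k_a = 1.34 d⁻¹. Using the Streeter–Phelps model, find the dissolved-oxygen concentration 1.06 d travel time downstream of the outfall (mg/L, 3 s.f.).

Mixed DO = (11.3×10.1 + 2.36×2.36)/(11.3+2.36) = 119.7/13.66 = 8.763 mg/L.
Mixed L₀ = (11.3×4.77 + 2.36×203)/(13.66) = 533.0/13.66 = 39.02 mg/L.
Initial deficit D₀ = C_s − DO₀ = 11.1 − 8.763 = 2.337 mg/L.
D(1.06) = [0.274×39.02/(1.34−0.274)](e^(−0.274×1.06) − e^(−1.34×1.06)) + 2.337 e^(−1.34×1.06)
= 10.03 × (0.7479 − 0.2416) + 2.337 × 0.2416 = 5.643 mg/L.
DO = 11.1 − 5.643 = 5.457 mg/L.

DO ≈ 5.46 mg/L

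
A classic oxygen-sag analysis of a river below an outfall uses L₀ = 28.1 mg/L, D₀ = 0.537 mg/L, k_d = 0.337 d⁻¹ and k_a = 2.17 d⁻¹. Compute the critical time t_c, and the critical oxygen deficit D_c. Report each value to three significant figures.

With k_a/k_d = 6.439 and 1 − D₀(k_a−k_d)/(k_d L₀) = 0.8961,
t_c = ln(6.439 × 0.8961) / (2.17 − 0.337) = ln(5.770) / 1.833 = 1.753/1.833 = 0.9562 d.
L(t_c) = L₀ e^(−k_d t_c) = 28.1 × 0.7245 = 20.36 mg/L, and at the critical point k_a D_c = k_d L, so D_c = (0.337/2.17) × 20.36 = 3.162 mg/L.

t_c ≈ 0.956 d; D_c ≈ 3.16 mg/L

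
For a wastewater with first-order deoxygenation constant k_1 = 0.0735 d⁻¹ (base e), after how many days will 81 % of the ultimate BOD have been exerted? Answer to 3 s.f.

y/L₀ = 1 − e^(−k_1 t) = 0.81 ⇒ e^(−k_1 t) = 0.190
t = −ln(0.190) / 0.0735 = 1.661 / 0.0735 = 22.59 d.

t ≈ 22.6 d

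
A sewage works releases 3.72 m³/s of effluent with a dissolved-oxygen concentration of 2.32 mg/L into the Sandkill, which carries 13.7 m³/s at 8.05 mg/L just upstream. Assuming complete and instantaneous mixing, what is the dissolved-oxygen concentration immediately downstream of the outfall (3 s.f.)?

Flow-weighted mixing: C = (Q_r C_r + Q_w C_w)/(Q_r + Q_w)
= (13.7×8.05 + 3.72×2.32)/(13.7 + 3.72) = 118.9/17.42 = 6.826 mg/L.

6.83 mg/L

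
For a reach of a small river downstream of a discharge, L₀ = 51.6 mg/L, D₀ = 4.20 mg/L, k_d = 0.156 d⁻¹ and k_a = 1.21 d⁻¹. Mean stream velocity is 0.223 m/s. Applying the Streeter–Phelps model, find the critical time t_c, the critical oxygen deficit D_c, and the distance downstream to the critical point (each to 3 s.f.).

With k_a/k_d = 7.756 and 1 − D₀(k_a−k_d)/(k_d L₀) = 0.4501,
t_c = ln(7.756 × 0.4501) / (1.21 − 0.156) = ln(3.491) / 1.054 = 1.250/1.054 = 1.186 d.
D_c = (k_d/k_a) L₀ e^(−k_d t_c) = (0.156/1.21) × 51.6 × e^(−0.156×1.186) = 0.1289 × 51.6 × 0.8311 = 5.529 mg/L.
x_c = v t_c = 0.223 m/s × 1.186 d × 86400 s/d = 22850 m ≈ 22.9 km.

t_c ≈ 1.19 d; D_c ≈ 5.53 mg/L; x_c ≈ 22.9 km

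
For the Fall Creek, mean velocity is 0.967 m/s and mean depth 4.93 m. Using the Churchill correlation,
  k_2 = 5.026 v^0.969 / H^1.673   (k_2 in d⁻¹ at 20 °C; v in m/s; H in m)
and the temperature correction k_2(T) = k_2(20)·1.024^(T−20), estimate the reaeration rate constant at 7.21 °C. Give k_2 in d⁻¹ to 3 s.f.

k_2(20) = 5.026 × 0.967^0.969 / 4.93^1.673 = 5.026 × 0.9680 / 14.43 = 0.3373 d⁻¹.
k_2(7.21) = 0.3373 × 1.024^(7.21−20) = 0.3373 × 0.7384 = 0.2490 d⁻¹.

k_2 ≈ 0.249 d⁻¹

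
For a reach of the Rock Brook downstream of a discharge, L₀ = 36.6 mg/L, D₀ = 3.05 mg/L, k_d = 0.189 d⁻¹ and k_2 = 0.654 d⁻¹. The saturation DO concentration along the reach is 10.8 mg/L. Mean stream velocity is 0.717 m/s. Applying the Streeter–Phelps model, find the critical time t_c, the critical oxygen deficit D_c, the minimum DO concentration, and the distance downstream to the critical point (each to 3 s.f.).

With k_2/k_d = 3.460 and 1 − D₀(k_2−k_d)/(k_d L₀) = 0.7950,
t_c = ln(3.460 × 0.7950) / (0.654 − 0.189) = ln(2.751) / 0.4650 = 1.012/0.4650 = 2.176 d.
L(t_c) = L₀ e^(−k_d t_c) = 36.6 × 0.6628 = 24.26 mg/L, and at the critical point k_2 D_c = k_d L, so D_c = (0.189/0.654) × 24.26 = 7.010 mg/L.
Minimum DO = C_s − D_c = 10.8 − 7.010 = 3.790 mg/L.
x_c = v t_c = 0.717 m/s × 2.176 d × 86400 s/d = 134800 m ≈ 135 km.

t_c ≈ 2.18 d; D_c ≈ 7.01 mg/L; min DO ≈ 3.79 mg/L; x_c ≈ 135 km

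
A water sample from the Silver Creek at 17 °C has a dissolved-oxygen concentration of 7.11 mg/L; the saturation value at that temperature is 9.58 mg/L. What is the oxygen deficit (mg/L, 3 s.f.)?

D = C_s − C = 9.58 − 7.11 = 2.47 mg/L.

D ≈ 2.47 mg/L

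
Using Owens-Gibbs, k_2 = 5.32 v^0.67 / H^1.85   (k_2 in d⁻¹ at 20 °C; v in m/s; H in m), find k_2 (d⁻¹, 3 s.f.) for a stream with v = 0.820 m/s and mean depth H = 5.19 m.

k_2 = 5.32 × 0.820^0.67 / 5.19^1.85 = 5.32 × 0.8755 / 21.04 = 0.2214 d⁻¹.

k_2 ≈ 0.221 d⁻¹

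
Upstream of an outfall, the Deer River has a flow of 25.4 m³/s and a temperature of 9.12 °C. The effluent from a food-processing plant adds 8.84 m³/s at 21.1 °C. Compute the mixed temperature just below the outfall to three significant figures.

Flow-weighted mixing: C = (Q_r C_r + Q_w C_w)/(Q_r + Q_w)
= (25.4×9.12 + 8.84×21.1)/(25.4 + 8.84) = 418.2/34.24 = 12.21 °C.

12.2 °C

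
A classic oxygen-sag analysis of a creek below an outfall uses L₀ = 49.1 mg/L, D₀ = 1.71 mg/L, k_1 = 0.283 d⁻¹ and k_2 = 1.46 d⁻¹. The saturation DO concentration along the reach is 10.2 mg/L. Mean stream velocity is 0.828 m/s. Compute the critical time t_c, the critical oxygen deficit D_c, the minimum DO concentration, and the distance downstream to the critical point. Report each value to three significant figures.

t_c ≈ 1.26 d; D_c ≈ 6.66 mg/L; min DO ≈ 3.54 mg/L; x_c ≈ 90.2 km

t_c = [1/(k_2−k_1)] ln[(k_2/k_1)(1 − D₀(k_2−k_1)/(k_1 L₀))]
= [1/(1.46−0.283)] ln[(1.46/0.283)(1 − 1.71×1.177/(0.283×49.1))]
= (1/1.177) ln[5.159 × 0.8552] = 0.8496 × ln(4.412) = 0.8496 × 1.484 = 1.261 d.
D_c = (k_1/k_2) L₀ e^(−k_1 t_c) = (0.283/1.46) × 49.1 × e^(−0.283×1.261) = 0.1938 × 49.1 × 0.6999 = 6.661 mg/L.
Minimum DO = C_s − D_c = 10.2 − 6.661 = 3.539 mg/L.
x_c = v t_c = 0.828 m/s × 1.261 d × 86400 s/d = 90220 m ≈ 90.2 km.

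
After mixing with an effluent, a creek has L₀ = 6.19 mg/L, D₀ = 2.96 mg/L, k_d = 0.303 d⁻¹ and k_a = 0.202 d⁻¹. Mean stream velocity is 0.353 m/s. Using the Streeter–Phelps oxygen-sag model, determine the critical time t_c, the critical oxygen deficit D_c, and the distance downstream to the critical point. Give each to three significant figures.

t_c ≈ 2.55 d; D_c ≈ 4.29 mg/L; x_c ≈ 77.8 km

t_c = [1/(k_a−k_d)] ln[(k_a/k_d)(1 − D₀(k_a−k_d)/(k_d L₀))]
= [1/(0.202−0.303)] ln[(0.202/0.303)(1 − 2.96×-0.1010/(0.303×6.19))]
= (1/-0.1010) ln[0.6667 × 1.159] = -9.901 × ln(0.7729) = -9.901 × -0.2576 = 2.550 d.
L(t_c) = L₀ e^(−k_d t_c) = 6.19 × 0.4618 = 2.858 mg/L, and at the critical point k_a D_c = k_d L, so D_c = (0.303/0.202) × 2.858 = 4.288 mg/L.
x_c = v t_c = 0.353 m/s × 2.550 d × 86400 s/d = 77780 m ≈ 77.8 km.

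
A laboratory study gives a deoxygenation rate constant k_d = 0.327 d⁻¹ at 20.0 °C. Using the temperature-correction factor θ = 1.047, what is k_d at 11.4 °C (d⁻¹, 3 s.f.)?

k_d(T₂) = k_d(T₁) · θ^(T₂−T₁) = 0.327 × 1.047^(11.4−20.0)
= 0.327 × 1.047^-8.60 = 0.327 × 0.6737 = 0.2203 d⁻¹.

k_d ≈ 0.220 d⁻¹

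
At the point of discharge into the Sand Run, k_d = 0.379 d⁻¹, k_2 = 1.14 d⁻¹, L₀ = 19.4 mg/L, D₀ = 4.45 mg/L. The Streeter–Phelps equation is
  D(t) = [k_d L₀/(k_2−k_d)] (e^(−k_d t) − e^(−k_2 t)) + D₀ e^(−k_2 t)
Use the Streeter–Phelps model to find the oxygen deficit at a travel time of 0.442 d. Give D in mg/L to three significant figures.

D ≈ 5.02 mg/L

k_d L₀/(k_2−k_d) = 0.379×19.4/(1.14−0.379) = 7.353/0.7610 = 9.662 mg/L.
e^(−k_d t) = e^(−0.379×0.4420) = 0.8458; e^(−k_2 t) = e^(−1.14×0.4420) = 0.6042.
D = 9.662 × (0.8458 − 0.6042) + 4.45 × 0.6042 = 2.334 + 2.689 = 5.023 mg/L.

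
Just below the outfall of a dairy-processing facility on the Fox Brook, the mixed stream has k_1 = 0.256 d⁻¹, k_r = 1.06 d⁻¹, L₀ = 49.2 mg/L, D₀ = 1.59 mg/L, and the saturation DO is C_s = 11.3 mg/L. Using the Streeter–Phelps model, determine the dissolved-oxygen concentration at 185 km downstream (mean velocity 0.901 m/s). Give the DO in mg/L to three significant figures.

Travel time t = x/v = 185 km / (0.901 m/s) = 185000 m / 0.901 m/s = 205300 s = 2.376 d.
k_1 L₀/(k_r−k_1) = 0.256×49.2/(1.06−0.256) = 12.60/0.8040 = 15.67 mg/L.
e^(−k_1 t) = e^(−0.256×2.376) = 0.5442; e^(−k_r t) = e^(−1.06×2.376) = 0.08054.
D = 15.67 × (0.5442 − 0.08054) + 1.59 × 0.08054 = 7.264 + 0.1281 = 7.392 mg/L.
DO = C_s − D = 11.3 − 7.392 = 3.908 mg/L.

DO ≈ 3.91 mg/L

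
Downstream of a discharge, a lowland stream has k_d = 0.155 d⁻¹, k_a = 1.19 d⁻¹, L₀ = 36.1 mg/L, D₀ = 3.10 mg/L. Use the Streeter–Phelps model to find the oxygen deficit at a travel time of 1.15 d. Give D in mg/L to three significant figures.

D ≈ 3.94 mg/L

k_d L₀/(k_a−k_d) = 0.155×36.1/(1.19−0.155) = 5.596/1.035 = 5.406 mg/L.
e^(−k_d t) = e^(−0.155×1.150) = 0.8367; e^(−k_a t) = e^(−1.19×1.150) = 0.2545.
D = 5.406 × (0.8367 − 0.2545) + 3.10 × 0.2545 = 3.148 + 0.7889 = 3.937 mg/L.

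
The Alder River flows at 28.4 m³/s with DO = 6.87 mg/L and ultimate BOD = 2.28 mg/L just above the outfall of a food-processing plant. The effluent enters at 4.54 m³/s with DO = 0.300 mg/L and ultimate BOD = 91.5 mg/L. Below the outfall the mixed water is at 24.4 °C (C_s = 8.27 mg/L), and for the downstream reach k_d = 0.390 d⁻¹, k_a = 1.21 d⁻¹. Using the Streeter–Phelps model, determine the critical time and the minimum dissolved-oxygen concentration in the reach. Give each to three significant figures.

t_c ≈ 0.888 d; minimum DO ≈ 4.95 mg/L

Mixed DO = (28.4×6.87 + 4.54×0.300)/(28.4+4.54) = 196.5/32.94 = 5.964 mg/L.
Mixed L₀ = (28.4×2.28 + 4.54×91.5)/(32.94) = 480.2/32.94 = 14.58 mg/L.
Initial deficit D₀ = C_s − DO₀ = 8.27 − 5.964 = 2.306 mg/L.
t_c = (1/0.8200) ln[(1.21/0.390)(1 − 2.306×0.8200/(0.390×14.58))] = 1.220 × ln(2.071) = 0.8877 d.
D_c = (0.390/1.21) × 14.58 × e^(−0.390×0.8877) = 0.3223 × 14.58 × 0.7074 = 3.323 mg/L.
Minimum DO = 8.27 − 3.323 = 4.947 mg/L.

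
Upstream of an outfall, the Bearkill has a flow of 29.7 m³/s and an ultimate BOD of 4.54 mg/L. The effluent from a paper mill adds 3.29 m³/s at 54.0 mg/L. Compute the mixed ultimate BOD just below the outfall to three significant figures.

9.47 mg/L

Flow-weighted mixing: C = (Q_r C_r + Q_w C_w)/(Q_r + Q_w)
= (29.7×4.54 + 3.29×54.0)/(29.7 + 3.29) = 312.5/32.99 = 9.473 mg/L.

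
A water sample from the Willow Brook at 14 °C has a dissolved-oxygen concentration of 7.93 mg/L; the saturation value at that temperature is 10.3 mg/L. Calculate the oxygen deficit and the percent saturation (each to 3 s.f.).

D = C_s − C = 10.3 − 7.93 = 2.37 mg/L.
% saturation = 7.93/10.3 × 100 = 77.0 %.

D ≈ 2.37 mg/L; 77.0 % saturation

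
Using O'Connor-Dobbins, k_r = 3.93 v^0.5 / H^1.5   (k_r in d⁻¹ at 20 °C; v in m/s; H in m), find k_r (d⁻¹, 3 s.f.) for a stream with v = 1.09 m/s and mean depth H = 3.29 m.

k_r = 3.93 × 1.09^0.5 / 3.29^1.5 = 3.93 × 1.044 / 5.968 = 0.6876 d⁻¹.

k_r ≈ 0.688 d⁻¹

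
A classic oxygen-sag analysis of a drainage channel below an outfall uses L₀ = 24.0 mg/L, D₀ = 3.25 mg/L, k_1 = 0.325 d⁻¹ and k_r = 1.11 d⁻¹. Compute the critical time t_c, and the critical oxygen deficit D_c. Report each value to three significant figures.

t_c ≈ 1.06 d; D_c ≈ 4.98 mg/L

With k_r/k_1 = 3.415 and 1 − D₀(k_r−k_1)/(k_1 L₀) = 0.6729,
t_c = ln(3.415 × 0.6729) / (1.11 − 0.325) = ln(2.298) / 0.7850 = 0.8322/0.7850 = 1.060 d.
D_c = (k_1/k_r) L₀ e^(−k_1 t_c) = (0.325/1.11) × 24.0 × e^(−0.325×1.060) = 0.2928 × 24.0 × 0.7086 = 4.979 mg/L.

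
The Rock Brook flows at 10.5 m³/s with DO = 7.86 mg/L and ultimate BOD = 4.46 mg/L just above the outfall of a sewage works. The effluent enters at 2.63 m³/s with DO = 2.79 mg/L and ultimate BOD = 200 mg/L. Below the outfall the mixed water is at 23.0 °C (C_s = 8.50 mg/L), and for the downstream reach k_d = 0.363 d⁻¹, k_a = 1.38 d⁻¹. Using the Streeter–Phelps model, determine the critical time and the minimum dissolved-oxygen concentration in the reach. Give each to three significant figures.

Mixed DO = (10.5×7.86 + 2.63×2.79)/(10.5+2.63) = 89.87/13.13 = 6.844 mg/L.
Mixed L₀ = (10.5×4.46 + 2.63×200)/(13.13) = 572.8/13.13 = 43.63 mg/L.
Initial deficit D₀ = C_s − DO₀ = 8.50 − 6.844 = 1.656 mg/L.
t_c = (1/1.017) ln[(1.38/0.363)(1 − 1.656×1.017/(0.363×43.63))] = 0.9833 × ln(3.397) = 1.203 d.
D_c = (0.363/1.38) × 43.63 × e^(−0.363×1.203) = 0.2630 × 43.63 × 0.6463 = 7.417 mg/L.
Minimum DO = 8.50 − 7.417 = 1.083 mg/L.

t_c ≈ 1.20 d; minimum DO ≈ 1.08 mg/L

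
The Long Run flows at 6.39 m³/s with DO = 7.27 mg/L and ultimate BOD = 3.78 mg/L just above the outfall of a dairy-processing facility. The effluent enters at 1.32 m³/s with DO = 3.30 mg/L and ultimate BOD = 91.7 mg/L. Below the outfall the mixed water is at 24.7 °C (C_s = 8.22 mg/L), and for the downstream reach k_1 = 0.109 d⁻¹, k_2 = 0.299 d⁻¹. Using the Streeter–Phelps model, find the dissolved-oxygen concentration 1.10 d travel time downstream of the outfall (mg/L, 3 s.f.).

Mixed DO = (6.39×7.27 + 1.32×3.30)/(6.39+1.32) = 50.81/7.710 = 6.590 mg/L.
Mixed L₀ = (6.39×3.78 + 1.32×91.7)/(7.710) = 145.2/7.710 = 18.83 mg/L.
Initial deficit D₀ = C_s − DO₀ = 8.22 − 6.590 = 1.630 mg/L.
D(1.10) = [0.109×18.83/(0.299−0.109)](e^(−0.109×1.10) − e^(−0.299×1.10)) + 1.630 e^(−0.299×1.10)
= 10.80 × (0.8870 − 0.7197) + 1.630 × 0.7197 = 2.980 mg/L.
DO = 8.22 − 2.980 = 5.240 mg/L.

DO ≈ 5.24 mg/L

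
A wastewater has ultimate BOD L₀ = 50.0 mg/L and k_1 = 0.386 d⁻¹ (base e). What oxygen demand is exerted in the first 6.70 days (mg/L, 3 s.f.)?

y ≈ 46.2 mg/L

y_t = L₀(1 − e^(−k_1 t)) = 50.0 × (1 − e^(−0.386×6.70))
= 50.0 × (1 − 0.07531) = 50.0 × 0.9247 = 46.23 mg/L.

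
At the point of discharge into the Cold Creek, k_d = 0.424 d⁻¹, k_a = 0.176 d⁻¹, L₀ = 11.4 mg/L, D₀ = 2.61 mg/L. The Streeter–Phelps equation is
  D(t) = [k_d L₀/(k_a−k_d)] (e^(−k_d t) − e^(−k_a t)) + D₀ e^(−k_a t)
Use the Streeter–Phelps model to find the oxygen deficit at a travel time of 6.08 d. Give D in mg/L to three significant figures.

k_d L₀/(k_a−k_d) = 0.424×11.4/(0.176−0.424) = 4.834/-0.2480 = -19.49 mg/L.
e^(−k_d t) = e^(−0.424×6.080) = 0.07593; e^(−k_a t) = e^(−0.176×6.080) = 0.3430.
D = -19.49 × (0.07593 − 0.3430) + 2.61 × 0.3430 = 5.205 + 0.8952 = 6.100 mg/L.

D ≈ 6.10 mg/L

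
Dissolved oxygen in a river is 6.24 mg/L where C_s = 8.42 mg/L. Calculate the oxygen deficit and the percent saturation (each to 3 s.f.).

D = C_s − C = 8.42 − 6.24 = 2.18 mg/L.
% saturation = 6.24/8.42 × 100 = 74.1 %.

D ≈ 2.18 mg/L; 74.1 % saturation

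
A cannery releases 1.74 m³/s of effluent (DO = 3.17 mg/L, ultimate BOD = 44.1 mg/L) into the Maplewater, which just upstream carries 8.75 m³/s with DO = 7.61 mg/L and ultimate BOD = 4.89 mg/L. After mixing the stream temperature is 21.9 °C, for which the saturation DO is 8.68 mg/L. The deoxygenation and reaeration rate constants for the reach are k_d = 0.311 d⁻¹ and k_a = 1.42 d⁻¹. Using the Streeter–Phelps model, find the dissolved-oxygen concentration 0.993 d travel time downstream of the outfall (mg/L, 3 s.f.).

DO ≈ 6.67 mg/L

Mixed DO = (8.75×7.61 + 1.74×3.17)/(8.75+1.74) = 72.10/10.49 = 6.874 mg/L.
Mixed L₀ = (8.75×4.89 + 1.74×44.1)/(10.49) = 119.5/10.49 = 11.39 mg/L.
Initial deficit D₀ = C_s − DO₀ = 8.68 − 6.874 = 1.806 mg/L.
D(0.993) = [0.311×11.39/(1.42−0.311)](e^(−0.311×0.993) − e^(−1.42×0.993)) + 1.806 e^(−1.42×0.993)
= 3.195 × (0.7343 − 0.2441) + 1.806 × 0.2441 = 2.007 mg/L.
DO = 8.68 − 2.007 = 6.673 mg/L.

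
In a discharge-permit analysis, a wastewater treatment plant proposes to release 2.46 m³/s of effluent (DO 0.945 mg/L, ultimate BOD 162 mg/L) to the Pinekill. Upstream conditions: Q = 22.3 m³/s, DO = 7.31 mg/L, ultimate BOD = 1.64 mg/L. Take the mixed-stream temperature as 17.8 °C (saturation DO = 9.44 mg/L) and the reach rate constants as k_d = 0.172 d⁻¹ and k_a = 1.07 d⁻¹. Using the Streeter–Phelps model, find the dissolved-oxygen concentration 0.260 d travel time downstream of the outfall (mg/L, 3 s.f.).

DO ≈ 6.68 mg/L

Mixed DO = (22.3×7.31 + 2.46×0.945)/(22.3+2.46) = 165.3/24.76 = 6.678 mg/L.
Mixed L₀ = (22.3×1.64 + 2.46×162)/(24.76) = 435.1/24.76 = 17.57 mg/L.
Initial deficit D₀ = C_s − DO₀ = 9.44 − 6.678 = 2.762 mg/L.
D(0.260) = [0.172×17.57/(1.07−0.172)](e^(−0.172×0.260) − e^(−1.07×0.260)) + 2.762 e^(−1.07×0.260)
= 3.366 × (0.9563 − 0.7571) + 2.762 × 0.7571 = 2.762 mg/L.
DO = 9.44 − 2.762 = 6.678 mg/L.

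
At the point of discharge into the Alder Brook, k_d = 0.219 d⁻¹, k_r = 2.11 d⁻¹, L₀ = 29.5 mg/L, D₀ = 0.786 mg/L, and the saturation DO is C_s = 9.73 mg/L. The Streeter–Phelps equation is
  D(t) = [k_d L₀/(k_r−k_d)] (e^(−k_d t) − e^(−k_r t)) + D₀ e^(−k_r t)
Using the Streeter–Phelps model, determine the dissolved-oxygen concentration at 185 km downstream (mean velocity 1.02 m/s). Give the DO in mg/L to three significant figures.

DO ≈ 7.60 mg/L

Travel time t = x/v = 185 km / (1.02 m/s) = 185000 m / 1.02 m/s = 181400 s = 2.099 d.
k_d L₀/(k_r−k_d) = 0.219×29.5/(2.11−0.219) = 6.460/1.891 = 3.416 mg/L.
e^(−k_d t) = e^(−0.219×2.099) = 0.6315; e^(−k_r t) = e^(−2.11×2.099) = 0.01192.
D = 3.416 × (0.6315 − 0.01192) + 0.786 × 0.01192 = 2.117 + 0.009371 = 2.126 mg/L.
DO = C_s − D = 9.73 − 2.126 = 7.604 mg/L.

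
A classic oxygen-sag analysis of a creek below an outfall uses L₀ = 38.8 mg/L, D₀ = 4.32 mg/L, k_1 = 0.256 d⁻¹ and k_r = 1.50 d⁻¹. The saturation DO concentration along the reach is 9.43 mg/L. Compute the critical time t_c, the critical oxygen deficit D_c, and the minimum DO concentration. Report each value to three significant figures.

t_c ≈ 0.795 d; D_c ≈ 5.40 mg/L; min DO ≈ 4.03 mg/L

At the critical point dD/dt = 0, so k_1 L₀ e^(−k_1 t) = k_r D. Substituting D(t) from the Streeter–Phelps equation and solving for t gives
t_c = ln[(k_r/k_1)(1 − D₀(k_r−k_1)/(k_1 L₀))] / (k_r−k_1).
Here k_r−k_1 = 1.244 d⁻¹ and 1 − D₀(k_r−k_1)/(k_1 L₀) = 1 − 4.32×1.244/(0.256×38.8) = 0.4590, so
t_c = ln(5.859 × 0.4590) / 1.244 = 0.9892 / 1.244 = 0.7952 d.
D_c = (k_1/k_r) L₀ e^(−k_1 t_c) = (0.256/1.50) × 38.8 × e^(−0.256×0.7952) = 0.1707 × 38.8 × 0.8158 = 5.402 mg/L.
Minimum DO = C_s − D_c = 9.43 − 5.402 = 4.028 mg/L.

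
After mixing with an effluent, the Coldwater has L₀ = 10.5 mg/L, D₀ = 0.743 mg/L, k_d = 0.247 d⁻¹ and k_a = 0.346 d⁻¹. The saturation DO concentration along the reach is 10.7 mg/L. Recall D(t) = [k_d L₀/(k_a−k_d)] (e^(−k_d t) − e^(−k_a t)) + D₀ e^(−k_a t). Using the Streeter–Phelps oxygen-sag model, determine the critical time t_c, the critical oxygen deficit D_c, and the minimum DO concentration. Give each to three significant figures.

At the critical point dD/dt = 0, so k_d L₀ e^(−k_d t) = k_a D. Substituting D(t) from the Streeter–Phelps equation and solving for t gives
t_c = ln[(k_a/k_d)(1 − D₀(k_a−k_d)/(k_d L₀))] / (k_a−k_d).
Here k_a−k_d = 0.09900 d⁻¹ and 1 − D₀(k_a−k_d)/(k_d L₀) = 1 − 0.743×0.09900/(0.247×10.5) = 0.9716, so
t_c = ln(1.401 × 0.9716) / 0.09900 = 0.3083 / 0.09900 = 3.114 d.
L(t_c) = L₀ e^(−k_d t_c) = 10.5 × 0.4634 = 4.866 mg/L, and at the critical point k_a D_c = k_d L, so D_c = (0.247/0.346) × 4.866 = 3.474 mg/L.
Minimum DO = C_s − D_c = 10.7 − 3.474 = 7.226 mg/L.

t_c ≈ 3.11 d; D_c ≈ 3.47 mg/L; min DO ≈ 7.23 mg/L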